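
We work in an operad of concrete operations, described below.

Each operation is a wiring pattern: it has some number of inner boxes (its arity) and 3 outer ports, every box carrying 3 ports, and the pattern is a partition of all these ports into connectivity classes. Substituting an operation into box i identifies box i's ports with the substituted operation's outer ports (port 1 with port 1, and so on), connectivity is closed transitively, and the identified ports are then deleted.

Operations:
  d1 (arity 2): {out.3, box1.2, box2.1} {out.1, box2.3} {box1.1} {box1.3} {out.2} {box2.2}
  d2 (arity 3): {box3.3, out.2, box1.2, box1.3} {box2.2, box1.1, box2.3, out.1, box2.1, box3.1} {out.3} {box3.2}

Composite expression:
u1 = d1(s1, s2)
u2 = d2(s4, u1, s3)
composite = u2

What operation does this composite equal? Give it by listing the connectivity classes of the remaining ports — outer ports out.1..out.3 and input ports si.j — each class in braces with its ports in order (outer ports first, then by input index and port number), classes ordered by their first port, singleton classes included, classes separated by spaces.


After gluing at d2, chains via deleted ports link the s-ports.
the subtree at d1 composes to {out.1, s2.3} {out.2} {out.3, s1.2, s2.1} {s1.1} {s1.3} {s2.2} on (s1, s2); out.j = own outer ports
the subtree at d2 composes to {out.1, s1.2, s2.1, s2.3, s3.1, s4.1} {out.2, s3.3, s4.2, s4.3} {out.3} {s1.1} {s1.3} {s2.2} {s3.2} on (s4, s1, s2, s3); out.j = own outer ports

{out.1, s1.2, s2.1, s2.3, s3.1, s4.1} {out.2, s3.3, s4.2, s4.3} {out.3} {s1.1} {s1.3} {s2.2} {s3.2}


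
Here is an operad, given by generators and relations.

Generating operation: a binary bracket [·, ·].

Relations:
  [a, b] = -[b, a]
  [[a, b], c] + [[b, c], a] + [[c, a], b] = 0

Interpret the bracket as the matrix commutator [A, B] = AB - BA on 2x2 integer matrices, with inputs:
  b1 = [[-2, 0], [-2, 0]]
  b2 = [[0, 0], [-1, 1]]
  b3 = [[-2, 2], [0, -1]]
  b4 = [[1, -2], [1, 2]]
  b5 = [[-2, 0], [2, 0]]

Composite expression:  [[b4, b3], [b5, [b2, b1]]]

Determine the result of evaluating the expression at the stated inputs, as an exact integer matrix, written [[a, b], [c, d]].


[[0, 0], [0, 0]]


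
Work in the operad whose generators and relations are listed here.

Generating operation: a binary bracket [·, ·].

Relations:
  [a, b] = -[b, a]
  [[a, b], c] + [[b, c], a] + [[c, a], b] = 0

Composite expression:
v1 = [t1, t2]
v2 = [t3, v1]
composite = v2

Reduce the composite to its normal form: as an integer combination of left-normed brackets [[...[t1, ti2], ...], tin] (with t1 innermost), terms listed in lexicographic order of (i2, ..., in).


Left-normed coefficients sit on the t1-initial expansion words.
Composite bracket: [t3, [t1, t2]]
Applying ab - ba throughout gives 4 signed words (2^2 = 4).
Keep just the words that open with t1:
  t1t2t3 appears with sign -1, giving the term -[[t1, t2], t3]

-[[t1, t2], t3]


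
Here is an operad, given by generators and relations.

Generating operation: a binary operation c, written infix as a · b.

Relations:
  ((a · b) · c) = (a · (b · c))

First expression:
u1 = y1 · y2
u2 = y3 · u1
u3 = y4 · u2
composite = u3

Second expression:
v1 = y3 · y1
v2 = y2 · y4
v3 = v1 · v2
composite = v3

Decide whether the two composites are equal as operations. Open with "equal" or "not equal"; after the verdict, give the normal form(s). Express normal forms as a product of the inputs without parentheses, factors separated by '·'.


not equal — first y4 · y3 · y1 · y2, second y3 · y1 · y2 · y4

The first expression reduces to y4 · y3 · y1 · y2
The second expression reduces to y3 · y1 · y2 · y4
They disagree, so not equal.


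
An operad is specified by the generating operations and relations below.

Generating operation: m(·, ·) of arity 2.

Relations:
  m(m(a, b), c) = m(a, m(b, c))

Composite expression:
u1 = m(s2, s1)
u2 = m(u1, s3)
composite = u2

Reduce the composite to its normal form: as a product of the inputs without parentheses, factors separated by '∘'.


The m-tree's shape is irrelevant; the s-reading-order decides.
m(s2, s1) flattens to s2 ∘ s1
m(m(s2, s1), s3) flattens to s2 ∘ s1 ∘ s3

s2 ∘ s1 ∘ s3


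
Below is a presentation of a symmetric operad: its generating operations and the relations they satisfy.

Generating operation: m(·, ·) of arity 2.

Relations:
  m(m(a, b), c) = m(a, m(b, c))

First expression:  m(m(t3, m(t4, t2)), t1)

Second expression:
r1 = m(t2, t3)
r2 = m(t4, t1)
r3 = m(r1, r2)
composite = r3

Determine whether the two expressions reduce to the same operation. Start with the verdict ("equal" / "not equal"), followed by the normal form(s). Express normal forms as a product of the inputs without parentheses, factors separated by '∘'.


not equal; the first gives t3 ∘ t4 ∘ t2 ∘ t1 and the second t2 ∘ t3 ∘ t4 ∘ t1

The first expression, normalized: t3 ∘ t4 ∘ t2 ∘ t1
The second expression, normalized: t2 ∘ t3 ∘ t4 ∘ t1
Different reductions; not equal.


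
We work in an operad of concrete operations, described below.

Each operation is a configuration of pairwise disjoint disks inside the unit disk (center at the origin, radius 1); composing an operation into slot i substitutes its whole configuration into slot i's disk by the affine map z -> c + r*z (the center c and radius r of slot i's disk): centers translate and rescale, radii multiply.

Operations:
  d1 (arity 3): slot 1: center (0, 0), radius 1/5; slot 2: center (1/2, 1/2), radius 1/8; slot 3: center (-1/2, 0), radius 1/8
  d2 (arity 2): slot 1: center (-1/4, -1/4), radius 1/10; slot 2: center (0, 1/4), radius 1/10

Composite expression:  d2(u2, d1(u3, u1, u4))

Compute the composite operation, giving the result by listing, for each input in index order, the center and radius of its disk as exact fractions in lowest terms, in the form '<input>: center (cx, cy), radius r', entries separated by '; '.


Only the slot chain above each u matters under d2; compose those maps.
u2 passes through 1 substitution, ending at center (-1/4, -1/4), radius 1/10
u3 passes through 2 substitutions, ending at center (0, 1/4), radius 1/50
u1 passes through 2 substitutions, ending at center (1/20, 3/10), radius 1/80
u4 passes through 2 substitutions, ending at center (-1/20, 1/4), radius 1/80

u1: center (1/20, 3/10), radius 1/80; u2: center (-1/4, -1/4), radius 1/10; u3: center (0, 1/4), radius 1/50; u4: center (-1/20, 1/4), radius 1/80


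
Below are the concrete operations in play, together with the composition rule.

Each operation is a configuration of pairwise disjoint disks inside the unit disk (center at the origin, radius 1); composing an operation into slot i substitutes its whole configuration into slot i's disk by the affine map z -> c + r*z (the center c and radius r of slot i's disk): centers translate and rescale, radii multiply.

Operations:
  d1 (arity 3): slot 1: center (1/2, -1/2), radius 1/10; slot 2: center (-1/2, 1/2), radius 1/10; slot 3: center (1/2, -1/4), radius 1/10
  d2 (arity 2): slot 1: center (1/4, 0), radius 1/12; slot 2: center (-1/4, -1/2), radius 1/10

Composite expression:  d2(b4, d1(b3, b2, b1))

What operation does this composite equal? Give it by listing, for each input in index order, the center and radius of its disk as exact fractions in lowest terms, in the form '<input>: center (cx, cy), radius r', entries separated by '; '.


Affine substitution under d2: radii multiply and b-centers shift.
input b4: composing its 1 substitution step yields center (1/4, 0), radius 1/12
input b3: composing its 2 substitution steps yields center (-1/5, -11/20), radius 1/100
input b2: composing its 2 substitution steps yields center (-3/10, -9/20), radius 1/100
input b1: composing its 2 substitution steps yields center (-1/5, -21/40), radius 1/100

b1: center (-1/5, -21/40), radius 1/100; b2: center (-3/10, -9/20), radius 1/100; b3: center (-1/5, -11/20), radius 1/100; b4: center (1/4, 0), radius 1/12


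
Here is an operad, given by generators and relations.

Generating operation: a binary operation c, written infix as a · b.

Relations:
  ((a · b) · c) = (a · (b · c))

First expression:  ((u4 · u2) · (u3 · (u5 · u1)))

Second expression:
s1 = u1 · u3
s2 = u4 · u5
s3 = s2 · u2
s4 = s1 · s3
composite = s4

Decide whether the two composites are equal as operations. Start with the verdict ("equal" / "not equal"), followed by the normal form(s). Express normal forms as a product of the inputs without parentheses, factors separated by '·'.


not equal; first: u4 · u2 · u3 · u5 · u1; second: u1 · u3 · u4 · u5 · u2

The first composite normalizes to u4 · u2 · u3 · u5 · u1
The second composite normalizes to u1 · u3 · u4 · u5 · u2
Different reductions; not equal.


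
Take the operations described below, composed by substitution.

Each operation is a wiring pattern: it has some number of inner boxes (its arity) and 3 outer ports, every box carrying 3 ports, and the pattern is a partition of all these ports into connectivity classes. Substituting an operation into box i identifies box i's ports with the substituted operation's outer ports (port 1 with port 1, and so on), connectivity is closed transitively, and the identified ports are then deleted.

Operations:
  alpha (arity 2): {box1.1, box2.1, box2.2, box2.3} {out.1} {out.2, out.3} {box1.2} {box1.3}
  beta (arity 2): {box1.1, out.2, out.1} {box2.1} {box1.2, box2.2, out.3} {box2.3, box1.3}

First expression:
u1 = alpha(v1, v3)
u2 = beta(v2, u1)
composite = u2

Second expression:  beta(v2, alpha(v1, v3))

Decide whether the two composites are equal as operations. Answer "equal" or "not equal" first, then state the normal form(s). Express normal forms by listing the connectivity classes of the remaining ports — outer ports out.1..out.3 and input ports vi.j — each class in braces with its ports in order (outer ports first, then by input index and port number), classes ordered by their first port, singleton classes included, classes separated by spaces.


Normal form of the first expression: {out.1, out.2, v2.1} {out.3, v2.2, v2.3} {v1.1, v3.1, v3.2, v3.3} {v1.2} {v1.3}
Normal form of the second expression: {out.1, out.2, v2.1} {out.3, v2.2, v2.3} {v1.1, v3.1, v3.2, v3.3} {v1.2} {v1.3}
The forms coincide; equal.

equal: each reduces to {out.1, out.2, v2.1} {out.3, v2.2, v2.3} {v1.1, v3.1, v3.2, v3.3} {v1.2} {v1.3}


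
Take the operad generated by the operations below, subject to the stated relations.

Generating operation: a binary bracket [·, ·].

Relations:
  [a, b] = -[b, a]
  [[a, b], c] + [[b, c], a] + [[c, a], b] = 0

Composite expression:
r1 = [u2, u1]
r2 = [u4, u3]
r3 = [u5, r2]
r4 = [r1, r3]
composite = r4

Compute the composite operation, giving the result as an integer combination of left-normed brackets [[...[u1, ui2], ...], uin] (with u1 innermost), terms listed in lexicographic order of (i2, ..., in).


-[[[[u1, u2], u3], u4], u5] + [[[[u1, u2], u4], u3], u5] + [[[[u1, u2], u5], u3], u4] - [[[[u1, u2], u5], u4], u3]

Left-normed coefficients sit on the u1-initial expansion words.
Composite bracket: [[u2, u1], [u5, [u4, u3]]]
Under [a, b] = ab - ba we get 16 signed associative words (2^4 = 16).
Collect the words opening with u1:
  sign of u1u2u3u4u5 is -1, so it contributes -[[[[u1, u2], u3], u4], u5]
  sign of u1u2u4u3u5 is +1, so it contributes +[[[[u1, u2], u4], u3], u5]
  sign of u1u2u5u3u4 is +1, so it contributes +[[[[u1, u2], u5], u3], u4]
  sign of u1u2u5u4u3 is -1, so it contributes -[[[[u1, u2], u5], u4], u3]


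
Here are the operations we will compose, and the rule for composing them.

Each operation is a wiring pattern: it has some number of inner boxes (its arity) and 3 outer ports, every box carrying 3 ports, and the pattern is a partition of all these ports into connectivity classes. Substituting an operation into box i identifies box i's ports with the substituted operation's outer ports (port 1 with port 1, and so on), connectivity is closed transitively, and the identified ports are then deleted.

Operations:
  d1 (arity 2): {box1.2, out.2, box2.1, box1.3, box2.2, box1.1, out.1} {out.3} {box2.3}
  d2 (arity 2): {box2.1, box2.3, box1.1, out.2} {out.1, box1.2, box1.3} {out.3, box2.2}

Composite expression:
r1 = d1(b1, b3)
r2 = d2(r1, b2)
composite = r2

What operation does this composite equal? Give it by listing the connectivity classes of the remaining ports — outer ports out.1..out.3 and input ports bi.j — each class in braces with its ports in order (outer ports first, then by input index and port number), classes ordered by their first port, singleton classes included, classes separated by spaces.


Treat the ports identified at d2 as solder joints: merge, then drop.
composing d1 on (b1, b3), with out.j its own outer ports: {out.1, out.2, b1.1, b1.2, b1.3, b3.1, b3.2} {out.3} {b3.3}
composing d2 on (b1, b3, b2), with out.j its own outer ports: {out.1, out.2, b1.1, b1.2, b1.3, b2.1, b2.3, b3.1, b3.2} {out.3, b2.2} {b3.3}

{out.1, out.2, b1.1, b1.2, b1.3, b2.1, b2.3, b3.1, b3.2} {out.3, b2.2} {b3.3}


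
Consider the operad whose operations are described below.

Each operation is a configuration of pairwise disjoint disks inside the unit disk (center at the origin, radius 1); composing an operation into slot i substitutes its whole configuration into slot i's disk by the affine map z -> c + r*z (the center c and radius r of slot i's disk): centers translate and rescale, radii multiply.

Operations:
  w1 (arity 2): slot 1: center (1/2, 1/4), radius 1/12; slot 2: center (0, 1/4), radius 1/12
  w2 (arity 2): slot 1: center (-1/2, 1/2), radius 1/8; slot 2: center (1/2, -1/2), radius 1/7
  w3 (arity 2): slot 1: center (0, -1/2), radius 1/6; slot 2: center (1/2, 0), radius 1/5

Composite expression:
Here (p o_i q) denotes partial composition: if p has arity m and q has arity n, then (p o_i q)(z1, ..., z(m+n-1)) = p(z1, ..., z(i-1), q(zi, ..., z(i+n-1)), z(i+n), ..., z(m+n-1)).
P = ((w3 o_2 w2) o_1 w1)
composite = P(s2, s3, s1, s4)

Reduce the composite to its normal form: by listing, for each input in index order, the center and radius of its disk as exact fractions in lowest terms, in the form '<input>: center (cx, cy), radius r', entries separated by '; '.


Affine substitution under w3: radii multiply and s-centers shift.
for s2, the 2-step affine chain lands on center (1/12, -11/24), radius 1/72
for s3, the 2-step affine chain lands on center (0, -11/24), radius 1/72
for s1, the 2-step affine chain lands on center (2/5, 1/10), radius 1/40
for s4, the 2-step affine chain lands on center (3/5, -1/10), radius 1/35

s1: center (2/5, 1/10), radius 1/40; s2: center (1/12, -11/24), radius 1/72; s3: center (0, -11/24), radius 1/72; s4: center (3/5, -1/10), radius 1/35


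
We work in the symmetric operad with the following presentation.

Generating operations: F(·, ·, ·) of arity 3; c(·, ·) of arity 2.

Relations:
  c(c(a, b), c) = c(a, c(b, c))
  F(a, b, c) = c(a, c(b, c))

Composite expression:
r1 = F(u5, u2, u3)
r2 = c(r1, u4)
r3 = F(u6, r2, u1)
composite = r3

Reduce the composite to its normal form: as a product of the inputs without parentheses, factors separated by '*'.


u6 * u5 * u2 * u3 * u4 * u1

Under associativity of F, the answer is the u's in reading order.
F(u5, u2, u3) unparenthesizes to u5 * u2 * u3
c(F(u5, u2, u3), u4) unparenthesizes to u5 * u2 * u3 * u4
F(u6, c(F(u5, u2, u3), u4), u1) unparenthesizes to u6 * u5 * u2 * u3 * u4 * u1


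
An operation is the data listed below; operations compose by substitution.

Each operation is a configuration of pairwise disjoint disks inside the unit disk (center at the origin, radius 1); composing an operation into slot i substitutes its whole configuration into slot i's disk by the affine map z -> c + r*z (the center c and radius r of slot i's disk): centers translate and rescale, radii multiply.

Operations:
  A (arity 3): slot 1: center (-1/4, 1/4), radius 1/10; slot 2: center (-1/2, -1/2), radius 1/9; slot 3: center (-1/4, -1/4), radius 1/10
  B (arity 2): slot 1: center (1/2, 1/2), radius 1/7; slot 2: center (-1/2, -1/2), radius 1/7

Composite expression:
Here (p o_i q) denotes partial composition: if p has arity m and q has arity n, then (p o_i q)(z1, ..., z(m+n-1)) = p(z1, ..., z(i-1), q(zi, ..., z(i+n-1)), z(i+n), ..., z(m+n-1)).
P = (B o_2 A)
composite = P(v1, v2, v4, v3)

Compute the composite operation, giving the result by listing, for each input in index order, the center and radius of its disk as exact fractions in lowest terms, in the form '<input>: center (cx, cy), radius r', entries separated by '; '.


v1: center (1/2, 1/2), radius 1/7; v2: center (-15/28, -13/28), radius 1/70; v3: center (-15/28, -15/28), radius 1/70; v4: center (-4/7, -4/7), radius 1/63


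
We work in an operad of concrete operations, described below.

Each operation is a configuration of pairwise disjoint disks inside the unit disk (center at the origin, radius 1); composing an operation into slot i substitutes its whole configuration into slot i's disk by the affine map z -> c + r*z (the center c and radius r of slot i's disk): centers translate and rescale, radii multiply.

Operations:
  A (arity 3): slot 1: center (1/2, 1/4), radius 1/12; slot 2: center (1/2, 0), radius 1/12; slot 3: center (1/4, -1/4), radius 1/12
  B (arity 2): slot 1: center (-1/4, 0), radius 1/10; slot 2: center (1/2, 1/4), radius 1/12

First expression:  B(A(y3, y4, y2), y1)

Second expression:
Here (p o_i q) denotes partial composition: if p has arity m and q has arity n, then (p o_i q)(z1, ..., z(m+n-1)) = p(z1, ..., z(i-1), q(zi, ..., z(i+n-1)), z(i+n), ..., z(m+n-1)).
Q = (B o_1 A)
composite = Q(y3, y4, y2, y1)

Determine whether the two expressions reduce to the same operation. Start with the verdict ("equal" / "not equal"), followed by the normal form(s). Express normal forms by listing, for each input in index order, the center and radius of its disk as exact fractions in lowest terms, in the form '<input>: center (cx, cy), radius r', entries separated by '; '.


equal; the common form is y1: center (1/2, 1/4), radius 1/12; y2: center (-9/40, -1/40), radius 1/120; y3: center (-1/5, 1/40), radius 1/120; y4: center (-1/5, 0), radius 1/120

The first expression, normalized: y1: center (1/2, 1/4), radius 1/12; y2: center (-9/40, -1/40), radius 1/120; y3: center (-1/5, 1/40), radius 1/120; y4: center (-1/5, 0), radius 1/120
The second expression, normalized: y1: center (1/2, 1/4), radius 1/12; y2: center (-9/40, -1/40), radius 1/120; y3: center (-1/5, 1/40), radius 1/120; y4: center (-1/5, 0), radius 1/120
The normal forms match — equal.


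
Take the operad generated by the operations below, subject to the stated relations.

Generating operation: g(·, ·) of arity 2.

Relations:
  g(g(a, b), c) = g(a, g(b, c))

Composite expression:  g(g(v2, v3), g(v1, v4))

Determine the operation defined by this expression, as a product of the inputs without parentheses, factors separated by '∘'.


Key point: g is associative — brackets drop, the v-order remains.
g(v2, v3) linearizes to v2 ∘ v3
g(v1, v4) linearizes to v1 ∘ v4
g(g(v2, v3), g(v1, v4)) linearizes to v2 ∘ v3 ∘ v1 ∘ v4

v2 ∘ v3 ∘ v1 ∘ v4


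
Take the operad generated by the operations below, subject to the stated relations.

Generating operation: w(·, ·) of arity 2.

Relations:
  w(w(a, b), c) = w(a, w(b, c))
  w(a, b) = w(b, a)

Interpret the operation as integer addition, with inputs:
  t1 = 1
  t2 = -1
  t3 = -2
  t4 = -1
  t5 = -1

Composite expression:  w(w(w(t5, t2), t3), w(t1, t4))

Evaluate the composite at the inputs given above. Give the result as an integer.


-4

w(t5, t2) = -2
w(w(t5, t2), t3) = -4
w(t1, t4) = 0
w(w(w(t5, t2), t3), w(t1, t4)) = -4


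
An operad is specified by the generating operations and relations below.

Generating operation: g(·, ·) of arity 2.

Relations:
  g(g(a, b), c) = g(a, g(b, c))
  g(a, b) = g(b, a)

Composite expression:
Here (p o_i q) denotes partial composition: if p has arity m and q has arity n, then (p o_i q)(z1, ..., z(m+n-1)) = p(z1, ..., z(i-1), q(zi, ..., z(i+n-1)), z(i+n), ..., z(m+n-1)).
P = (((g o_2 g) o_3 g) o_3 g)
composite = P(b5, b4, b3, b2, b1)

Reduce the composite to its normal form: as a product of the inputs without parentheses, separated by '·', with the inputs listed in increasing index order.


b1 · b2 · b3 · b4 · b5


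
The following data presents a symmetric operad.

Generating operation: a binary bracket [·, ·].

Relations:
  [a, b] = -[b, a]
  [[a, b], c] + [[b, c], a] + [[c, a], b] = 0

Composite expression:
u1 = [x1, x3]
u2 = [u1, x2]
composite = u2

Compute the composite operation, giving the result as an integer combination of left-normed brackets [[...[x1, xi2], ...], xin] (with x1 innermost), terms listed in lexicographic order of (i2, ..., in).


Skip Jacobi rewriting: expand, keep x1-initial words, read off terms.
Composite bracket: [[x1, x3], x2]
Full expansion: 4 signed words from ab - ba (2^2 = 4).
Collect the words opening with x1:
  from x1x3x2, sign +1: term +[[x1, x3], x2]

[[x1, x3], x2]


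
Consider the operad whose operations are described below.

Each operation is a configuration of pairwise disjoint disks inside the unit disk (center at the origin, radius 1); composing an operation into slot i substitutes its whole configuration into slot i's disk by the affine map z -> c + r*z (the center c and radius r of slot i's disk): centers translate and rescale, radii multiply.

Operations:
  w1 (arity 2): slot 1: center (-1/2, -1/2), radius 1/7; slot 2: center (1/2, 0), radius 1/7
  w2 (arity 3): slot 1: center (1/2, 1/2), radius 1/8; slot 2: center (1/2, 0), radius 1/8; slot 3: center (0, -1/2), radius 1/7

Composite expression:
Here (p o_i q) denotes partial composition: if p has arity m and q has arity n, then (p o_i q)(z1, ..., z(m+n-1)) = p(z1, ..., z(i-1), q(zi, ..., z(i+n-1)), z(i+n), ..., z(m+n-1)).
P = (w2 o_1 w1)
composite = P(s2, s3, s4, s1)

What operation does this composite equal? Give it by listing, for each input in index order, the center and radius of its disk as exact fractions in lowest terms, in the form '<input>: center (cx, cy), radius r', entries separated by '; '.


Each s-disk chains the slot maps above it in w2; radii multiply.
s2: after 2 affine steps, its disk has center (7/16, 7/16), radius 1/56
s3: after 2 affine steps, its disk has center (9/16, 1/2), radius 1/56
s4: after 1 affine step, its disk has center (1/2, 0), radius 1/8
s1: after 1 affine step, its disk has center (0, -1/2), radius 1/7

s1: center (0, -1/2), radius 1/7; s2: center (7/16, 7/16), radius 1/56; s3: center (9/16, 1/2), radius 1/56; s4: center (1/2, 0), radius 1/8


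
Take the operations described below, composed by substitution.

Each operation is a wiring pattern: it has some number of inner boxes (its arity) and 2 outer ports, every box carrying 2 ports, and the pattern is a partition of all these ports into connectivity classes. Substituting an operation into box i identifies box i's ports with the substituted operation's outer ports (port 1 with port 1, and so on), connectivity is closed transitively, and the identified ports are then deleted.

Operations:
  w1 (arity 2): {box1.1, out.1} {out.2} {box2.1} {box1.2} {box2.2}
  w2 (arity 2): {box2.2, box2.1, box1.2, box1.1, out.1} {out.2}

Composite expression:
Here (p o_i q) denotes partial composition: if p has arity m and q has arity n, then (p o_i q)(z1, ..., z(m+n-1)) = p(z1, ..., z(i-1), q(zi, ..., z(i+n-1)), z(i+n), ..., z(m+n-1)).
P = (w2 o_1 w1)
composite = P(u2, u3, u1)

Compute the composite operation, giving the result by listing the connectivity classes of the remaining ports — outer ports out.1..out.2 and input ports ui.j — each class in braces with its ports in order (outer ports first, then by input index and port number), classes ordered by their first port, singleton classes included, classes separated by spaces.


{out.1, u1.1, u1.2, u2.1} {out.2} {u2.2} {u3.1} {u3.2}

Treat the ports identified at w2 as solder joints: merge, then drop.
w1 over (u2, u3) gives {out.1, u2.1} {out.2} {u2.2} {u3.1} {u3.2}, out.j being that stage's outer ports
w2 over (u2, u3, u1) gives {out.1, u1.1, u1.2, u2.1} {out.2} {u2.2} {u3.1} {u3.2}, out.j being that stage's outer ports


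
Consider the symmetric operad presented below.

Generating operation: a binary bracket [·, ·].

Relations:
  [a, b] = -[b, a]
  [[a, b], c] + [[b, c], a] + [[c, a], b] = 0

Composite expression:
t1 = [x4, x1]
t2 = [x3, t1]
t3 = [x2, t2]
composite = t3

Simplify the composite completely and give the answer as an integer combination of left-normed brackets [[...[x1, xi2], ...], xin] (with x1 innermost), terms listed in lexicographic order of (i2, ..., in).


-[[[x1, x4], x3], x2]


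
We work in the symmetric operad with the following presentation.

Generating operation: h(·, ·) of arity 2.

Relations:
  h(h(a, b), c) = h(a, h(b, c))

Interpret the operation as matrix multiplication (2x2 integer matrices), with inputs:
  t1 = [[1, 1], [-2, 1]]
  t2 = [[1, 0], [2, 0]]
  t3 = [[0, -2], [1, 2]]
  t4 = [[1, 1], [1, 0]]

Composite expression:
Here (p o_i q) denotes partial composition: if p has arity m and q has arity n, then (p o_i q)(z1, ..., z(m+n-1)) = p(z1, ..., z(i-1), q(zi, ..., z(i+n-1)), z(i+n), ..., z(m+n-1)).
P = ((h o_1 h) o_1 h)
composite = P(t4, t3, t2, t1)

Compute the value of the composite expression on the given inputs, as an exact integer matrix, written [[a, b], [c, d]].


[[1, 1], [-4, -4]]


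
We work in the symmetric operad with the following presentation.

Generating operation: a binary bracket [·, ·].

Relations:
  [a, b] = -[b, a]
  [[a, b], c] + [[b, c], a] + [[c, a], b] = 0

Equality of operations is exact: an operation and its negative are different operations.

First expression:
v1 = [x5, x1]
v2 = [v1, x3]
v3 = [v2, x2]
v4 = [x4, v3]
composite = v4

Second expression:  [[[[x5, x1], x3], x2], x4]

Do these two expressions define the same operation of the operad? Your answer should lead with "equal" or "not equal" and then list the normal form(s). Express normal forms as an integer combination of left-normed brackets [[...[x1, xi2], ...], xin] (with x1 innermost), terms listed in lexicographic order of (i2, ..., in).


not equal; the first gives [[[[x1, x5], x3], x2], x4] and the second -[[[[x1, x5], x3], x2], x4]

Normal form of the first expression: [[[[x1, x5], x3], x2], x4]
Normal form of the second expression: -[[[[x1, x5], x3], x2], x4]
They disagree, so not equal.


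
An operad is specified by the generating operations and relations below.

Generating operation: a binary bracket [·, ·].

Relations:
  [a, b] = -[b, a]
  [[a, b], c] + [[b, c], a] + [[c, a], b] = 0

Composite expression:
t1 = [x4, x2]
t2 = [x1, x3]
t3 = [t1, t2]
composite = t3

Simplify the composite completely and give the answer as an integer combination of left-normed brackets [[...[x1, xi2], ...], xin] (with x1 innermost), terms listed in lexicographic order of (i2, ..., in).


In the tensor algebra, words opening x1 carry the x1-anchored form.
Composite bracket: [[x4, x2], [x1, x3]]
Applying ab - ba throughout gives 8 signed words (2^3 = 8).
The x1-initial words carry the normal form:
  from x1x3x2x4, sign +1: term +[[[x1, x3], x2], x4]
  from x1x3x4x2, sign -1: term -[[[x1, x3], x4], x2]

[[[x1, x3], x2], x4] - [[[x1, x3], x4], x2]


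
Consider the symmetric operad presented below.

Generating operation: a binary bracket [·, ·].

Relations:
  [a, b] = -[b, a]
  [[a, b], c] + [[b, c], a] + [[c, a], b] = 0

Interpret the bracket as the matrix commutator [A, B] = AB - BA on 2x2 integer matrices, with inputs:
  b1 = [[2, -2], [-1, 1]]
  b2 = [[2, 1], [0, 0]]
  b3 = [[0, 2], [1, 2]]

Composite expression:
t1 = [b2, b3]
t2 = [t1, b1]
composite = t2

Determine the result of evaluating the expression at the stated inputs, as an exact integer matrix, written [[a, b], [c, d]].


[[-10, -10], [0, 10]]

[b2, b3] = [[1, 6], [-2, -1]]
[[b2, b3], b1] = [[-10, -10], [0, 10]]


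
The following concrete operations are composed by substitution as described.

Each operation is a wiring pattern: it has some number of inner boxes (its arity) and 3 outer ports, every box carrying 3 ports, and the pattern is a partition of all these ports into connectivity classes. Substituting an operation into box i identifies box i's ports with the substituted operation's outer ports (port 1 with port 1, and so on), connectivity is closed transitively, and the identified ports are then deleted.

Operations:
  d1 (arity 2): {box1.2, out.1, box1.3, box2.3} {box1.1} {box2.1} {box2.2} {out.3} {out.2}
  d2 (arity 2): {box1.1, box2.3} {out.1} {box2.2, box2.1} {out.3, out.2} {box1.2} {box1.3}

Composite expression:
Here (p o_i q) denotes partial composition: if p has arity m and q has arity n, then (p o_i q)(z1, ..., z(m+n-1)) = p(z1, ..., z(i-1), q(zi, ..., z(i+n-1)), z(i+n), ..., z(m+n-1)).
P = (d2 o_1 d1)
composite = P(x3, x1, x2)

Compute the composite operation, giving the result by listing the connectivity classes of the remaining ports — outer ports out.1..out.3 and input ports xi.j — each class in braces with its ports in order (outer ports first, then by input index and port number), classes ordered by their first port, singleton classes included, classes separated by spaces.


{out.1} {out.2, out.3} {x1.1} {x1.2} {x1.3, x2.3, x3.2, x3.3} {x2.1, x2.2} {x3.1}

After gluing at d2, chains via deleted ports link the x-ports.
stage d1: inputs (x3, x1), connectivity {out.1, x1.3, x3.2, x3.3} {out.2} {out.3} {x1.1} {x1.2} {x3.1}, out.j its boundary
stage d2: inputs (x3, x1, x2), connectivity {out.1} {out.2, out.3} {x1.1} {x1.2} {x1.3, x2.3, x3.2, x3.3} {x2.1, x2.2} {x3.1}, out.j its boundary


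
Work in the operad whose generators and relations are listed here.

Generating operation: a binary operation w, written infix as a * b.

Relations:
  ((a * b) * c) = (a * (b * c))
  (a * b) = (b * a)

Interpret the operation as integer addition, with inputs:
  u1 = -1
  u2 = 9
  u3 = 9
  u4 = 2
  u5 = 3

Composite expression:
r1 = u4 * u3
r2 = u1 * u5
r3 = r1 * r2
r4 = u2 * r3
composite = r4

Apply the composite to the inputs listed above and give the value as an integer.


22


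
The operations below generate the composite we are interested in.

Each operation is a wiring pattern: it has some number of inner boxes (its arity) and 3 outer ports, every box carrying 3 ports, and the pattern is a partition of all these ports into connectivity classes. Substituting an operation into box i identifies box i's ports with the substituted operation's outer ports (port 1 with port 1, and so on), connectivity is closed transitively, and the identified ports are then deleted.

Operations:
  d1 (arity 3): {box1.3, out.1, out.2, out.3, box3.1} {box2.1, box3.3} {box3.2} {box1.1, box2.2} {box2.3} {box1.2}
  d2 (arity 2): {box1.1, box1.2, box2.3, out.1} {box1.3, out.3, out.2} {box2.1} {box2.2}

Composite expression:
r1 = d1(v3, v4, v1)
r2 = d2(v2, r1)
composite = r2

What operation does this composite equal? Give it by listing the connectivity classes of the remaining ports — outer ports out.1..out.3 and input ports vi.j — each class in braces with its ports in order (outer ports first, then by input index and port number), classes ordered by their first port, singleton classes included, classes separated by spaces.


{out.1, v1.1, v2.1, v2.2, v3.3} {out.2, out.3, v2.3} {v1.2} {v1.3, v4.1} {v3.1, v4.2} {v3.2} {v4.3}

Substituting into d2 glues patterns; closure does the rest.
the subtree at d1 composes to {out.1, out.2, out.3, v1.1, v3.3} {v1.2} {v1.3, v4.1} {v3.1, v4.2} {v3.2} {v4.3} on (v3, v4, v1); out.j = own outer ports
the subtree at d2 composes to {out.1, v1.1, v2.1, v2.2, v3.3} {out.2, out.3, v2.3} {v1.2} {v1.3, v4.1} {v3.1, v4.2} {v3.2} {v4.3} on (v2, v3, v4, v1); out.j = own outer ports


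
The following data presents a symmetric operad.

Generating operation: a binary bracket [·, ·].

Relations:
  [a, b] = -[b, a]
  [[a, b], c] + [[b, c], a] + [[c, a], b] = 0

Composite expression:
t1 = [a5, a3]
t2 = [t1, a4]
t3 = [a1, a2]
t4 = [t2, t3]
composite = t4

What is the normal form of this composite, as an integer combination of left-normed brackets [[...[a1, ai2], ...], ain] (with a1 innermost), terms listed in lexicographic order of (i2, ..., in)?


[[[[a1, a2], a3], a5], a4] - [[[[a1, a2], a4], a3], a5] + [[[[a1, a2], a4], a5], a3] - [[[[a1, a2], a5], a3], a4]

Left-normed coefficients sit on the a1-initial expansion words.
Composite bracket: [[[a5, a3], a4], [a1, a2]]
The bracket unfolds into 16 signed words via [a, b] = ab - ba (2^4 = 16).
Keep just the words that open with a1:
  a1a2a3a5a4 appears with sign +1, giving the term +[[[[a1, a2], a3], a5], a4]
  a1a2a4a3a5 appears with sign -1, giving the term -[[[[a1, a2], a4], a3], a5]
  a1a2a4a5a3 appears with sign +1, giving the term +[[[[a1, a2], a4], a5], a3]
  a1a2a5a3a4 appears with sign -1, giving the term -[[[[a1, a2], a5], a3], a4]


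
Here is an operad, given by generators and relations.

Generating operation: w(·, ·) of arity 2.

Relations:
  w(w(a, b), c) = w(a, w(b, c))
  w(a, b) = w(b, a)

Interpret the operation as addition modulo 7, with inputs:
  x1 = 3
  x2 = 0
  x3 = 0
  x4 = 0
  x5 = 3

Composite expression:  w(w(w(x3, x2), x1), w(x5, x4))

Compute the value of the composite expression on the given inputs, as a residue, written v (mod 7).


6 (mod 7)

w(x3, x2) = 0
w(w(x3, x2), x1) = 3
w(x5, x4) = 3
w(w(w(x3, x2), x1), w(x5, x4)) = 6


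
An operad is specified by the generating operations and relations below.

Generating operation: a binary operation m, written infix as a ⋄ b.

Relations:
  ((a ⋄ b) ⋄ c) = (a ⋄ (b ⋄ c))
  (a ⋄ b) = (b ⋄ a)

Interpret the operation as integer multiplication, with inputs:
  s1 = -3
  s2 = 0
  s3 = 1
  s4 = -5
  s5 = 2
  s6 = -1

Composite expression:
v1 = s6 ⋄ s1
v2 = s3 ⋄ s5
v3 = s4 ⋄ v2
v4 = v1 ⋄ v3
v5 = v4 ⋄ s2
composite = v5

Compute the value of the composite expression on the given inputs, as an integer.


0

(s6 ⋄ s1) = 3
(s3 ⋄ s5) = 2
(s4 ⋄ (s3 ⋄ s5)) = -10
((s6 ⋄ s1) ⋄ (s4 ⋄ (s3 ⋄ s5))) = -30
(((s6 ⋄ s1) ⋄ (s4 ⋄ (s3 ⋄ s5))) ⋄ s2) = 0


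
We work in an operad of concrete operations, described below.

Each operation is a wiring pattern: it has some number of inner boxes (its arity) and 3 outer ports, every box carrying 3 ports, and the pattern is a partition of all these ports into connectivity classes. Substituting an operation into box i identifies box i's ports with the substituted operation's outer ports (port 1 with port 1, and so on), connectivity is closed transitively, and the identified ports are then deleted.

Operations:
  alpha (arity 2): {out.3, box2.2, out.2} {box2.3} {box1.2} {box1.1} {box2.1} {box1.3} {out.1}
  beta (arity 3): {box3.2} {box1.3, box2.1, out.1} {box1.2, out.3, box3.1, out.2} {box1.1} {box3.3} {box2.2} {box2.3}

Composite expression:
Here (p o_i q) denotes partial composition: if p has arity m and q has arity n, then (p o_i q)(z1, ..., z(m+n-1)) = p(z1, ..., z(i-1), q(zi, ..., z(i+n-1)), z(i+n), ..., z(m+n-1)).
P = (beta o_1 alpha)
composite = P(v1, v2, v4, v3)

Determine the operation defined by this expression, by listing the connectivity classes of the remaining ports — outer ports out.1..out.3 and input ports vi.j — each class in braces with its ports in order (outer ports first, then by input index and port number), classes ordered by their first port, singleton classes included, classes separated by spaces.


{out.1, out.2, out.3, v2.2, v3.1, v4.1} {v1.1} {v1.2} {v1.3} {v2.1} {v2.3} {v3.2} {v3.3} {v4.2} {v4.3}

Treat the ports identified at beta as solder joints: merge, then drop.
the subtree at alpha composes to {out.1} {out.2, out.3, v2.2} {v1.1} {v1.2} {v1.3} {v2.1} {v2.3} on (v1, v2); out.j = own outer ports
the subtree at beta composes to {out.1, out.2, out.3, v2.2, v3.1, v4.1} {v1.1} {v1.2} {v1.3} {v2.1} {v2.3} {v3.2} {v3.3} {v4.2} {v4.3} on (v1, v2, v4, v3); out.j = own outer ports


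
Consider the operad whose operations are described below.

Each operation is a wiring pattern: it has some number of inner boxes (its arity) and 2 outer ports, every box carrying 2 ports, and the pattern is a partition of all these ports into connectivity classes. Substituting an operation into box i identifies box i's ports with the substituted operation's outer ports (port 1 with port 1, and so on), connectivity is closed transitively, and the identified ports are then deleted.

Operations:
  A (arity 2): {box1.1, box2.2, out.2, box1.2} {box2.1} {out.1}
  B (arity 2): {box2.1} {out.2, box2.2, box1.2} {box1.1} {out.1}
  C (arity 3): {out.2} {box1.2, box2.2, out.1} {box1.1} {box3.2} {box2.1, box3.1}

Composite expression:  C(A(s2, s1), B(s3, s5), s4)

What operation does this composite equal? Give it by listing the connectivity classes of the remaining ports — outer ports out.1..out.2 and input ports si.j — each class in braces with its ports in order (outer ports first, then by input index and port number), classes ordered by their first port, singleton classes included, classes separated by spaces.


{out.1, s1.2, s2.1, s2.2, s3.2, s5.2} {out.2} {s1.1} {s3.1} {s4.1} {s4.2} {s5.1}

Two ports join when wires chain via C-identified ports.
through A, on inputs (s2, s1): {out.1} {out.2, s1.2, s2.1, s2.2} {s1.1} (out.j = stage outer ports)
through B, on inputs (s3, s5): {out.1} {out.2, s3.2, s5.2} {s3.1} {s5.1} (out.j = stage outer ports)
through C, on inputs (s2, s1, s3, s5, s4): {out.1, s1.2, s2.1, s2.2, s3.2, s5.2} {out.2} {s1.1} {s3.1} {s4.1} {s4.2} {s5.1} (out.j = stage outer ports)


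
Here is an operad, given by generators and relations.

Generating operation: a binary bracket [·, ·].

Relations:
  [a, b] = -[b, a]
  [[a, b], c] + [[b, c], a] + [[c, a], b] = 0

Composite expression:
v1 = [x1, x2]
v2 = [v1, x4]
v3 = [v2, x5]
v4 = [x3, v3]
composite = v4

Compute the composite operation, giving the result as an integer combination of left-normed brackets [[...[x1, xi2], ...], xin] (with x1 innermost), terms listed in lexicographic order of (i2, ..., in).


-[[[[x1, x2], x4], x5], x3]


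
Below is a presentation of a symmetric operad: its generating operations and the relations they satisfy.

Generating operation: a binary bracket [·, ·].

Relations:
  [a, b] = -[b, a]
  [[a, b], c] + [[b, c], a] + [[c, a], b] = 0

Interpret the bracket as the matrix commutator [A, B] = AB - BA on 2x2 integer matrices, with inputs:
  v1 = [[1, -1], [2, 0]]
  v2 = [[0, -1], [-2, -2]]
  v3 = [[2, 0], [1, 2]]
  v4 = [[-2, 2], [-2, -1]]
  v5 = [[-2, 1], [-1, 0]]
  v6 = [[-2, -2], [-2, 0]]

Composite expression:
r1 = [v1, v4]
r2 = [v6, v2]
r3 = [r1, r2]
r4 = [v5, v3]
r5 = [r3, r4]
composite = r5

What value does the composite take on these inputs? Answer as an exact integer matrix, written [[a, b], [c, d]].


[v1, v4] = [[-2, 1], [0, 2]]
[v6, v2] = [[2, 6], [-8, -2]]
[[v1, v4], [v6, v2]] = [[-8, -28], [-32, 8]]
[v5, v3] = [[1, 0], [2, -1]]
[[[v1, v4], [v6, v2]], [v5, v3]] = [[-56, 56], [-32, 56]]

[[-56, 56], [-32, 56]]


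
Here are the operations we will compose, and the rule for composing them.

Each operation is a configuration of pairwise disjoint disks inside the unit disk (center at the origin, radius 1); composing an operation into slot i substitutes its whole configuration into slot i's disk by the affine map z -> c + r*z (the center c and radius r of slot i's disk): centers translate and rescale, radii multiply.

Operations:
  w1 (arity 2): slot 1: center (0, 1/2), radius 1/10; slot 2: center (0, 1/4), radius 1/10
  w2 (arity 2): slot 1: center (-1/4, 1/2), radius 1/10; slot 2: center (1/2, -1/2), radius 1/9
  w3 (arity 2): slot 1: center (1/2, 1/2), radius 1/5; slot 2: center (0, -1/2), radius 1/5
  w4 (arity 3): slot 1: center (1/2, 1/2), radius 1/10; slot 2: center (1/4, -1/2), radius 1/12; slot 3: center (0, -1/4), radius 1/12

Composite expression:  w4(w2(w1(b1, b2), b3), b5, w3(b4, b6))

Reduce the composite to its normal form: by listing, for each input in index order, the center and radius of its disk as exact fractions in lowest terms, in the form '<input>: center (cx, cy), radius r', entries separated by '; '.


Nesting under w4 composes maps z -> c + r*z down each b-path.
input b1: applying the 3 nested substitutions gives center (19/40, 111/200), radius 1/1000
input b2: applying the 3 nested substitutions gives center (19/40, 221/400), radius 1/1000
input b3: applying the 2 nested substitutions gives center (11/20, 9/20), radius 1/90
input b5: applying the 1 nested substitution gives center (1/4, -1/2), radius 1/12
input b4: applying the 2 nested substitutions gives center (1/24, -5/24), radius 1/60
input b6: applying the 2 nested substitutions gives center (0, -7/24), radius 1/60

b1: center (19/40, 111/200), radius 1/1000; b2: center (19/40, 221/400), radius 1/1000; b3: center (11/20, 9/20), radius 1/90; b4: center (1/24, -5/24), radius 1/60; b5: center (1/4, -1/2), radius 1/12; b6: center (0, -7/24), radius 1/60
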